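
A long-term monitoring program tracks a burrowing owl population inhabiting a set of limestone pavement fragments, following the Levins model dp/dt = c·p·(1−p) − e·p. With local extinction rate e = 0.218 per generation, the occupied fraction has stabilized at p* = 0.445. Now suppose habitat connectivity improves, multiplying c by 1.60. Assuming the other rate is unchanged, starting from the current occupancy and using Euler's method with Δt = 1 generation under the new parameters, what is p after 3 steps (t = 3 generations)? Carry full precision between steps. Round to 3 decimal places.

Balance c(1−p*) = e gives c = e/(1 − 0.44500) = 0.218/0.55500 = 0.39279.
Starting from p₀ = 0.44500; update p ← p + (dp/dt)·Δt with the new parameters.
p: 0.44500 → 0.50321  (Δp = +0.05821)
p: 0.50321 → 0.55062  (Δp = +0.04741)
p: 0.55062 → 0.58609  (Δp = +0.03547)

0.586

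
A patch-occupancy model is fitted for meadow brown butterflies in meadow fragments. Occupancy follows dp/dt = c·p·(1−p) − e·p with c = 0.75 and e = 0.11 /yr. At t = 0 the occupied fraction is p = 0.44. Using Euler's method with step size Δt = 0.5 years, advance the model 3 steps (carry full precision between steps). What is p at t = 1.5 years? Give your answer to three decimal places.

Update rule: p ← p + [c·p·(1−p) − e·p]·Δt with Δt = 0.5.
  1  |  dp/dt·Δt = +0.068200  |  p_1 = 0.508200
  2  |  dp/dt·Δt = +0.065774  |  p_2 = 0.573974
  3  |  dp/dt·Δt = +0.060129  |  p_3 = 0.634103

0.634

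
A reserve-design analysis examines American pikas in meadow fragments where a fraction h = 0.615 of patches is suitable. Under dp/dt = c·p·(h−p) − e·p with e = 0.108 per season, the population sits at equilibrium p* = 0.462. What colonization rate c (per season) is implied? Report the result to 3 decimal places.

At equilibrium c(h−p*) = e, so c = e/(h−p*).
c = 0.108/(0.615 − 0.462) = 0.108/0.1530 = 0.7059.

0.706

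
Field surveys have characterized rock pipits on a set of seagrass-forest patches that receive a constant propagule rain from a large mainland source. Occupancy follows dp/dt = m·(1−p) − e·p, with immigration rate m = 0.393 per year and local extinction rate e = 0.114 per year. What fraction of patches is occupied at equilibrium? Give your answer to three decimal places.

Setting dp/dt = 0: m − m·p* = e·p*, so m = (m+e)·p*.
p* = m/(m+e) = 0.393/(0.393+0.114) = 0.393/0.5070 = 0.7751.

0.775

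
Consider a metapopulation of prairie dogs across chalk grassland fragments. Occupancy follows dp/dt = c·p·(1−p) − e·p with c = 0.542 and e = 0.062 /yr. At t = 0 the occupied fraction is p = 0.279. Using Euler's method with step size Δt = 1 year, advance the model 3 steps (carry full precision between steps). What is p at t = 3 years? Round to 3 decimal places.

0.580

Update rule: p ← p + [c·p·(1−p) − e·p]·Δt with Δt = 1.
  1  |  dp/dt·Δt = +0.091730  |  p_1 = 0.370730
  2  |  dp/dt·Δt = +0.103458  |  p_2 = 0.474188
  3  |  dp/dt·Δt = +0.105739  |  p_3 = 0.579927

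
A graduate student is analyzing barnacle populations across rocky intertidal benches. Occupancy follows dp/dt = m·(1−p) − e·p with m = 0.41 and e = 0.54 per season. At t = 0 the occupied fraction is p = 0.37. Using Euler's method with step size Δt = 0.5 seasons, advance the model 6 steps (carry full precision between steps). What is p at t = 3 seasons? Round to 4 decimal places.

0.4303

Update rule: p ← p + [m·(1−p) − e·p]·Δt with Δt = 0.5.
p: 0.37000 → 0.39925  (Δp = +0.02925)
p: 0.39925 → 0.41461  (Δp = +0.01536)
p: 0.41461 → 0.42267  (Δp = +0.00806)
p: 0.42267 → 0.42690  (Δp = +0.00423)
p: 0.42690 → 0.42912  (Δp = +0.00222)
p: 0.42912 → 0.43029  (Δp = +0.00117)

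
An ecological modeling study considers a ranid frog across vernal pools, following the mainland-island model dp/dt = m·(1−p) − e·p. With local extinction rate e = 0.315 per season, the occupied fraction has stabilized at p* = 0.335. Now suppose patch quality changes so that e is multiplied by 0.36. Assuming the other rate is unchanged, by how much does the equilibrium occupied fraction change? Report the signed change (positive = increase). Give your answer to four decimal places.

0.2482

Balance m(1−p*) = e·p* gives m = e·p*/(1−p*) = 0.315×0.33500/0.66500 = 0.15868.
New p* = m/(m+e) = 0.15868/(0.15868+0.11340) = 0.58321.
Δp* = 0.58321 − 0.33500 = +0.24821.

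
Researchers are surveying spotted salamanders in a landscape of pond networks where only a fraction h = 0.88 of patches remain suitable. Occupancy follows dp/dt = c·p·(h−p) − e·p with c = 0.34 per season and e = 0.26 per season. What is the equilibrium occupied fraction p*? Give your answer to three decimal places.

0.115

Setting dp/dt = 0 and dividing by p* gives c·(h−p*) = e.
So p* = h − e/c = 0.88 − 0.26/0.34 = 0.88 − 0.7647 = 0.1153.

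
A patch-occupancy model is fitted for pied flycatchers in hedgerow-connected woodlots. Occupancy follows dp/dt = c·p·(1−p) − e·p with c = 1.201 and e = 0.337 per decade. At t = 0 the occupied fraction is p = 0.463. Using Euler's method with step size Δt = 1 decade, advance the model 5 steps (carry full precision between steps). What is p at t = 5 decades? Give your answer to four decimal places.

0.7193

Update rule: p ← p + [c·p·(1−p) − e·p]·Δt with Δt = 1.
t = 1: p = 0.46300 + (+0.14257) = 0.60557
t = 2: p = 0.60557 + (+0.08278) = 0.68836
t = 3: p = 0.68836 + (+0.02566) = 0.71402
t = 4: p = 0.71402 + (+0.00461) = 0.71863
t = 5: p = 0.71863 + (+0.00066) = 0.71930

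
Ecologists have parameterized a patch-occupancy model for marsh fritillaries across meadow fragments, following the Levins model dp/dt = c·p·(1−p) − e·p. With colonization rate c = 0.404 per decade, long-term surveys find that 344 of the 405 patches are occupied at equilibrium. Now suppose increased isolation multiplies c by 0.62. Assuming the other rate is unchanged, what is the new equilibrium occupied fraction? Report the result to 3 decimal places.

0.757

Observed p* = 344/405 = 0.84938.
Balance c(1−p*) = e gives e = 0.404×(1 − 0.84938) = 0.06085.
New p* = 1 − e/c = 1 − 0.06085/0.25048 = 0.75707.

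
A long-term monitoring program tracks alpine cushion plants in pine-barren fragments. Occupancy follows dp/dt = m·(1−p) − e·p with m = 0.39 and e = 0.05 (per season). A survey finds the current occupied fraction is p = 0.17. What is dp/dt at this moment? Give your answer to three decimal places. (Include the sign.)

0.315

Colonization term: m·(1−p) = 0.39×0.8300 = 0.32370.
Extinction term: e·p = 0.00850.
dp/dt = 0.32370 − 0.00850 = 0.31520.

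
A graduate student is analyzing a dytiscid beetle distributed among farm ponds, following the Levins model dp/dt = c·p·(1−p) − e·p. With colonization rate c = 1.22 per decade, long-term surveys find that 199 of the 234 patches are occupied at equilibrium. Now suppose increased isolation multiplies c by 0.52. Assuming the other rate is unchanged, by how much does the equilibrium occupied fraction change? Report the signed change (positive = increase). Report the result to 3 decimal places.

Observed p* = 199/234 = 0.85043.
Balance c(1−p*) = e gives e = 1.22×(1 − 0.85043) = 0.18248.
New p* = 1 − e/c = 1 − 0.18248/0.63440 = 0.71236.
Δp* = 0.71236 − 0.85043 = -0.13807.

-0.138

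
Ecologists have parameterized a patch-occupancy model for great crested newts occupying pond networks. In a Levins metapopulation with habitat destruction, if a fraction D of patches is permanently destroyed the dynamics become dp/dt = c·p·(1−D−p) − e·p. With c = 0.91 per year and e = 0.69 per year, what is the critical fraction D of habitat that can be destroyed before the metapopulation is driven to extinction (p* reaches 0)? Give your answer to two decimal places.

The nontrivial equilibrium is p* = (1−D) − e/c; extinction occurs when this hits zero.
So D_crit = 1 − e/c = 1 − 0.69/0.91 = 1 − 0.7582 = 0.2418.
Note this equals the original equilibrium occupancy — the Levins extinction-debt result.

0.24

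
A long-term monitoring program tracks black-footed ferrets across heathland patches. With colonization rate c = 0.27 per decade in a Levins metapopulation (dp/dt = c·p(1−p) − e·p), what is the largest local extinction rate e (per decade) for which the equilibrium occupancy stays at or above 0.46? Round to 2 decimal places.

1 − e/c ≥ 0.46 ⇒ e ≤ c(1 − 0.46) = 0.27 × 0.5400.
e_max = 0.1458.

0.15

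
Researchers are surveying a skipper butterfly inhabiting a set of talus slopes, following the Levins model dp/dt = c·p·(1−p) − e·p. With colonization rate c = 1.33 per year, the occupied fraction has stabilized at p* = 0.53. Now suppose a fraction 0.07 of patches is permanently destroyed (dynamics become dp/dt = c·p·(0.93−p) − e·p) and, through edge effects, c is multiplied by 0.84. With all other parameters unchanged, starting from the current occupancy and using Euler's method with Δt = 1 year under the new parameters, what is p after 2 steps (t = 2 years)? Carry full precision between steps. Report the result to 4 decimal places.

0.4039

Balance c(1−p*) = e gives e = 1.33×(1 − 0.53000) = 0.62510.
Starting from p₀ = 0.53000; update p ← p + (dp/dt)·Δt with the new parameters.
t = 1: p = 0.53000 + (-0.09446) = 0.43554
t = 2: p = 0.43554 + (-0.03166) = 0.40388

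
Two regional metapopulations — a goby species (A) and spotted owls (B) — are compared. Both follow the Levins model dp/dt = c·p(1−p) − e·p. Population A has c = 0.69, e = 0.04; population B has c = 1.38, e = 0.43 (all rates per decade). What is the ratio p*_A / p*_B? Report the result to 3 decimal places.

1.368

A: p*_A = 1 − 0.04/0.69 = 0.9420.
B: p*_B = 1 − 0.43/1.38 = 0.6884.
p*_A / p*_B = 0.9420/0.6884 = 1.3684.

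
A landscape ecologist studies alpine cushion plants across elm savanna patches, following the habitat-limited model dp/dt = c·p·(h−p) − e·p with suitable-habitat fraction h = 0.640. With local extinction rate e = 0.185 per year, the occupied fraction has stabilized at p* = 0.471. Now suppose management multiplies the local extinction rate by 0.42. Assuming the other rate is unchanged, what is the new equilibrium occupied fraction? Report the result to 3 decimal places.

0.569

Balance c(h−p*) = e gives c = e/(0.64 − 0.47100) = 0.185/0.16900 = 1.09467.
New p* = 0.64 − e/c = 0.64 − 0.07770/1.09467 = 0.56902.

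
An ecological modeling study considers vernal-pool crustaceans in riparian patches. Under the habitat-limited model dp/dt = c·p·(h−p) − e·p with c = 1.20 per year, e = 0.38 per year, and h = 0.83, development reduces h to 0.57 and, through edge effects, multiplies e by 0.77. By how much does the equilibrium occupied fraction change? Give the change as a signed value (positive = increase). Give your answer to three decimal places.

Before: p* = h − e/c = 0.83 − 0.38/1.20 = 0.83 − 0.3167 = 0.5133.
After: c = 1.2, e = 0.2926, h = 0.57; p* = 0.57 − 0.2926/1.2 = 0.3262.
Δp* = 0.3262 − 0.5133 = -0.1872.

-0.187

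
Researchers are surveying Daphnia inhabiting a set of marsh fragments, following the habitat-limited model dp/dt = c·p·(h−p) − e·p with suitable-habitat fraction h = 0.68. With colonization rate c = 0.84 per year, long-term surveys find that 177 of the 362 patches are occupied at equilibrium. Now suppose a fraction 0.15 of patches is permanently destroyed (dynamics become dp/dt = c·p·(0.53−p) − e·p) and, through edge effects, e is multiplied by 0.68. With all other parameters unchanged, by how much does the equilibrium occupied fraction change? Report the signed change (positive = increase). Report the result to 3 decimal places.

-0.089

Observed p* = 177/362 = 0.48895.
Balance c(h−p*) = e gives e = 0.84×(0.68 − 0.48895) = 0.16048.
New p* = 0.53 − e/c = 0.53 − 0.10913/0.84000 = 0.40008.
Δp* = 0.40008 − 0.48895 = -0.08887.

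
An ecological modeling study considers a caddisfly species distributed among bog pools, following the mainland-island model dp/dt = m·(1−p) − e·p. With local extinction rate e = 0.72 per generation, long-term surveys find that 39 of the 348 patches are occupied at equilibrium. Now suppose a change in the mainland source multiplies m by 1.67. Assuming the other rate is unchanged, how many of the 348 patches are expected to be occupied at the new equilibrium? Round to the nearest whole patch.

61

Observed p* = 39/348 = 0.11207.
Balance m(1−p*) = e·p* gives m = e·p*/(1−p*) = 0.72×0.11207/0.88793 = 0.09087.
New p* = m/(m+e) = 0.15175/(0.15175+0.72000) = 0.17408.
Expected occupied = 348 × 0.17408 = 60.58 ≈ 61.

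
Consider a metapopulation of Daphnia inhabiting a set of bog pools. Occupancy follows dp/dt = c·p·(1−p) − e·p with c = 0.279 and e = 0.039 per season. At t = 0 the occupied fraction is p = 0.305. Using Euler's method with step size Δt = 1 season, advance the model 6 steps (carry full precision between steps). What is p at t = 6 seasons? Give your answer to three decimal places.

0.602

Update rule: p ← p + [c·p·(1−p) − e·p]·Δt with Δt = 1.
t = 1: p = 0.30500 + (+0.04725) = 0.35225
t = 2: p = 0.35225 + (+0.04992) = 0.40217
t = 3: p = 0.40217 + (+0.05140) = 0.45356
t = 4: p = 0.45356 + (+0.05146) = 0.50502
t = 5: p = 0.50502 + (+0.05005) = 0.55507
t = 6: p = 0.55507 + (+0.04726) = 0.60233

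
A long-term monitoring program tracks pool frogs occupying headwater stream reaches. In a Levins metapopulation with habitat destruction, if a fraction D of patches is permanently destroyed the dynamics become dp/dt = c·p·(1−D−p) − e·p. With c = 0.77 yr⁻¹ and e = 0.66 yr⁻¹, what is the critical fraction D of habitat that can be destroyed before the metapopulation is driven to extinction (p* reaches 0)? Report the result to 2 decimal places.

0.14

The nontrivial equilibrium is p* = (1−D) − e/c; extinction occurs when this hits zero.
So D_crit = 1 − e/c = 1 − 0.66/0.77 = 1 − 0.8571 = 0.1429.
Note this equals the original equilibrium occupancy — the Levins extinction-debt result.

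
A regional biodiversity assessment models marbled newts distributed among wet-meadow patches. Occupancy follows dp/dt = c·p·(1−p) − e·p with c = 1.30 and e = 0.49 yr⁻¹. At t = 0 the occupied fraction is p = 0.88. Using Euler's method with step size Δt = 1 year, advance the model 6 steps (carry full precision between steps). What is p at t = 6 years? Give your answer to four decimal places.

0.6231

Update rule: p ← p + [c·p·(1−p) − e·p]·Δt with Δt = 1.
  1  |  dp/dt·Δt = -0.293920  |  p_1 = 0.586080
  2  |  dp/dt·Δt = +0.028188  |  p_2 = 0.614268
  3  |  dp/dt·Δt = +0.007034  |  p_3 = 0.621302
  4  |  dp/dt·Δt = +0.001433  |  p_4 = 0.622736
  5  |  dp/dt·Δt = +0.000276  |  p_5 = 0.623012
  6  |  dp/dt·Δt = +0.000053  |  p_6 = 0.623065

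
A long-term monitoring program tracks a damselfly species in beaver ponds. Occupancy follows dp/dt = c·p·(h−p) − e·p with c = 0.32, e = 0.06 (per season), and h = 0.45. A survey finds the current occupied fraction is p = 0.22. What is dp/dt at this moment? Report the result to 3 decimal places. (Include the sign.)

0.003

Colonization term: c·p·(h−p) = 0.32×0.22×0.2300 = 0.01619.
Extinction term: e·p = 0.01320.
dp/dt = 0.01619 − 0.01320 = 0.00299.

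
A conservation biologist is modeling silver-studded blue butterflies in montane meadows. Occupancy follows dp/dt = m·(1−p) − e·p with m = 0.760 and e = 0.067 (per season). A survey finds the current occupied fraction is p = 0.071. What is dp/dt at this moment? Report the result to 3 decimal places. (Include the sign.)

Colonization term: m·(1−p) = 0.760×0.9290 = 0.70604.
Extinction term: e·p = 0.00476.
dp/dt = 0.70604 − 0.00476 = 0.70128.

0.701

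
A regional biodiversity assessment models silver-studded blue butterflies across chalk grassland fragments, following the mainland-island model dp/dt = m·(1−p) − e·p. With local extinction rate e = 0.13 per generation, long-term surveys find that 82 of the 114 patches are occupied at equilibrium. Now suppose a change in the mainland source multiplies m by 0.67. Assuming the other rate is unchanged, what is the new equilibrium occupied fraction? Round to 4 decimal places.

Observed p* = 82/114 = 0.71930.
Balance m(1−p*) = e·p* gives m = e·p*/(1−p*) = 0.13×0.71930/0.28070 = 0.33313.
New p* = m/(m+e) = 0.22320/(0.22320+0.13000) = 0.63194.

0.6319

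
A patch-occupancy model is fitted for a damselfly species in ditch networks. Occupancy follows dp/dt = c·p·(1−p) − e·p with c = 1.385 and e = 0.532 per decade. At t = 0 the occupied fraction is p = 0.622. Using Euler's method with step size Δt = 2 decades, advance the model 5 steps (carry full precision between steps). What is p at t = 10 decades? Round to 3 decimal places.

0.615

Update rule: p ← p + [c·p·(1−p) − e·p]·Δt with Δt = 2.
p: 0.62200 → 0.61146  (Δp = -0.01054)
p: 0.61146 → 0.61895  (Δp = +0.00749)
p: 0.61895 → 0.61369  (Δp = -0.00526)
p: 0.61369 → 0.61742  (Δp = +0.00373)
p: 0.61742 → 0.61480  (Δp = -0.00262)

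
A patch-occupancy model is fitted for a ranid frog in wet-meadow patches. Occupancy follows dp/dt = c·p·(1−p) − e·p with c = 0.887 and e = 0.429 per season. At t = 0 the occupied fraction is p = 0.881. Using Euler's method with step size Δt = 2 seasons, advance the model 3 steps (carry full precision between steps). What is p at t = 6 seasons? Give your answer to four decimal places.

0.4936

Update rule: p ← p + [c·p·(1−p) − e·p]·Δt with Δt = 2.
p: 0.88100 → 0.31109  (Δp = -0.56991)
p: 0.31109 → 0.42436  (Δp = +0.11328)
p: 0.42436 → 0.49361  (Δp = +0.06925)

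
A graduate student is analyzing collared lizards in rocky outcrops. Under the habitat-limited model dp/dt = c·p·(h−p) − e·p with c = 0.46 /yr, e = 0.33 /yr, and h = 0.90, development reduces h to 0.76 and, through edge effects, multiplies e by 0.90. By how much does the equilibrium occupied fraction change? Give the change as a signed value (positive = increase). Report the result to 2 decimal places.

-0.07

Before: p* = h − e/c = 0.90 − 0.33/0.46 = 0.90 − 0.7174 = 0.1826.
After: c = 0.46, e = 0.297, h = 0.76; p* = 0.76 − 0.297/0.46 = 0.1143.
Δp* = 0.1143 − 0.1826 = -0.0683.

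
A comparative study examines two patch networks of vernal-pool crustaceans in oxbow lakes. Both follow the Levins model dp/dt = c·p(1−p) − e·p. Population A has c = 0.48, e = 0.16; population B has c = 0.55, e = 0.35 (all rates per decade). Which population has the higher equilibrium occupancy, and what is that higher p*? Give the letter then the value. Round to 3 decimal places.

A, 0.667

A: p*_A = 1 − 0.16/0.48 = 0.6667.
B: p*_B = 1 − 0.35/0.55 = 0.3636.
A is higher at 0.6667.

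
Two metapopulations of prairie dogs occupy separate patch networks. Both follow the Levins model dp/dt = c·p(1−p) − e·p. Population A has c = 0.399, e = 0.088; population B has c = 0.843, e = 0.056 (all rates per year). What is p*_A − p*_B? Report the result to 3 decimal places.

-0.154

A: p*_A = 1 − 0.088/0.399 = 0.7794.
B: p*_B = 1 − 0.056/0.843 = 0.9336.
p*_A − p*_B = 0.7794 − 0.9336 = -0.1541.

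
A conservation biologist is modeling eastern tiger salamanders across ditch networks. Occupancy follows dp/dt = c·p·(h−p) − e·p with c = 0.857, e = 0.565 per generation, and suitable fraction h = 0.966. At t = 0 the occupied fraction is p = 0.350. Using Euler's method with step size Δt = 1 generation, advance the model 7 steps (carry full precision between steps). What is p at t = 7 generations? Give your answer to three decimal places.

Update rule: p ← p + [c·p·(h−p) − e·p]·Δt with Δt = 1.
  1  |  dp/dt·Δt = -0.012981  |  p_1 = 0.337019
  2  |  dp/dt·Δt = -0.008750  |  p_2 = 0.328269
  3  |  dp/dt·Δt = -0.006061  |  p_3 = 0.322208
  4  |  dp/dt·Δt = -0.004276  |  p_4 = 0.317932
  5  |  dp/dt·Δt = -0.003054  |  p_5 = 0.314878
  6  |  dp/dt·Δt = -0.002201  |  p_6 = 0.312678
  7  |  dp/dt·Δt = -0.001595  |  p_7 = 0.311082

0.311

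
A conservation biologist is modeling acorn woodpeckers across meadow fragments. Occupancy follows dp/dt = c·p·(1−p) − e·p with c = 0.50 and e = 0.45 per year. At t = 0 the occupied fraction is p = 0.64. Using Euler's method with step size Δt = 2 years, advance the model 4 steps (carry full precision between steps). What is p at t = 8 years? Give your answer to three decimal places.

Update rule: p ← p + [c·p·(1−p) − e·p]·Δt with Δt = 2.
t = 2: p = 0.64000 + (-0.34560) = 0.29440
t = 4: p = 0.29440 + (-0.05723) = 0.23717
t = 6: p = 0.23717 + (-0.03253) = 0.20464
t = 8: p = 0.20464 + (-0.02141) = 0.18322

0.183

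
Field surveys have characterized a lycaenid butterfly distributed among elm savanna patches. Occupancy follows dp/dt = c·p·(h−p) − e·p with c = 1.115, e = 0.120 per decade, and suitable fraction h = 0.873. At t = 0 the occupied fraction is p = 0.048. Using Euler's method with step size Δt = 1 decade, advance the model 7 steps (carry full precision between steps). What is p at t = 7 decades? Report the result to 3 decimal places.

0.748

Update rule: p ← p + [c·p·(h−p) − e·p]·Δt with Δt = 1.
  1  |  dp/dt·Δt = +0.038394  |  p_1 = 0.086394
  2  |  dp/dt·Δt = +0.065406  |  p_2 = 0.151800
  3  |  dp/dt·Δt = +0.103852  |  p_3 = 0.255652
  4  |  dp/dt·Δt = +0.145298  |  p_4 = 0.400950
  5  |  dp/dt·Δt = +0.162920  |  p_5 = 0.563870
  6  |  dp/dt·Δt = +0.126690  |  p_6 = 0.690561
  7  |  dp/dt·Δt = +0.057607  |  p_7 = 0.748167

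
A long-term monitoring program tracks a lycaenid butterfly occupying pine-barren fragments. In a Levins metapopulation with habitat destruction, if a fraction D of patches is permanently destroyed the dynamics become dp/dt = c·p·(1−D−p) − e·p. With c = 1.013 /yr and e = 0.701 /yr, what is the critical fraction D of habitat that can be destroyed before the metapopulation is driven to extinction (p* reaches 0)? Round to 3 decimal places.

The nontrivial equilibrium is p* = (1−D) − e/c; extinction occurs when this hits zero.
So D_crit = 1 − e/c = 1 − 0.701/1.013 = 1 − 0.6920 = 0.3080.
This equals the undisturbed p*, a classic result of Lande's extension.

0.308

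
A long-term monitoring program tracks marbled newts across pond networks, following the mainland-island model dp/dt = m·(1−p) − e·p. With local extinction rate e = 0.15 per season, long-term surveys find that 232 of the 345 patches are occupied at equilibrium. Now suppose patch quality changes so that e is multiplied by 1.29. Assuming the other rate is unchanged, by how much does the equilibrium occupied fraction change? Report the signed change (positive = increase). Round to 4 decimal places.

Observed p* = 232/345 = 0.67246.
Balance m(1−p*) = e·p* gives m = e·p*/(1−p*) = 0.15×0.67246/0.32754 = 0.30796.
New p* = m/(m+e) = 0.30796/(0.30796+0.19350) = 0.61413.
Δp* = 0.61413 − 0.67246 = -0.05833.

-0.0583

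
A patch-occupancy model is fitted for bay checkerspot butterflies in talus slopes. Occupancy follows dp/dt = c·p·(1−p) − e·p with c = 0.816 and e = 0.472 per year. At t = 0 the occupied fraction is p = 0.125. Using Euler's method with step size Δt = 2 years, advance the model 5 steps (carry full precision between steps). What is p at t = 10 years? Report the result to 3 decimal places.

0.404

Update rule: p ← p + [c·p·(1−p) − e·p]·Δt with Δt = 2.
  1  |  dp/dt·Δt = +0.060500  |  p_1 = 0.185500
  2  |  dp/dt·Δt = +0.071466  |  p_2 = 0.256966
  3  |  dp/dt·Δt = +0.069029  |  p_3 = 0.325996
  4  |  dp/dt·Δt = +0.050847  |  p_4 = 0.376843
  5  |  dp/dt·Δt = +0.027507  |  p_5 = 0.404350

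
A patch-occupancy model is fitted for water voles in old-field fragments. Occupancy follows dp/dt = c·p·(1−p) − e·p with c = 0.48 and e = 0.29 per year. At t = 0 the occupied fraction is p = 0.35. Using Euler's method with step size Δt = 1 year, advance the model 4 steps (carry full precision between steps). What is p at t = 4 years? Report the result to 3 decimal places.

Update rule: p ← p + [c·p·(1−p) − e·p]·Δt with Δt = 1.
p: 0.35000 → 0.35770  (Δp = +0.00770)
p: 0.35770 → 0.36425  (Δp = +0.00655)
p: 0.36425 → 0.36977  (Δp = +0.00552)
p: 0.36977 → 0.37440  (Δp = +0.00463)

0.374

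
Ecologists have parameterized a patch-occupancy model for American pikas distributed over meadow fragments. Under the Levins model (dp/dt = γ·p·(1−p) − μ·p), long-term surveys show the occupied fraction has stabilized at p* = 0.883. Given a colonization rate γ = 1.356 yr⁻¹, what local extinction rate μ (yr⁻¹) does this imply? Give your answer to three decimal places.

0.159

At equilibrium γ(1−p*) = μ.
μ = 1.356 × (1 − 0.883) = 1.356 × 0.1170 = 0.1587.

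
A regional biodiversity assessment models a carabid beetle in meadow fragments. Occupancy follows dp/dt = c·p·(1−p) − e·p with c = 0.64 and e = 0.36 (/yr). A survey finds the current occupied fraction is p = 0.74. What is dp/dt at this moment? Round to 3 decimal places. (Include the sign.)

-0.143

Colonization term: c·p·(1−p) = 0.64×0.74×0.2600 = 0.12314.
Extinction term: e·p = 0.26640.
dp/dt = 0.12314 − 0.26640 = -0.14326.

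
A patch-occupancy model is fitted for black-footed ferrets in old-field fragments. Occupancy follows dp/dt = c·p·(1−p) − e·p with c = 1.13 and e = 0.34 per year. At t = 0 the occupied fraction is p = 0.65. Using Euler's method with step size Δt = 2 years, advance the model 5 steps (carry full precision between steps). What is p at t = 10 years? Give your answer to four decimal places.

0.7018

Update rule: p ← p + [c·p·(1−p) − e·p]·Δt with Δt = 2.
t = 2: p = 0.65000 + (+0.07215) = 0.72215
t = 4: p = 0.72215 + (-0.03759) = 0.68456
t = 6: p = 0.68456 + (+0.02252) = 0.70708
t = 8: p = 0.70708 + (-0.01273) = 0.69435
t = 10: p = 0.69435 + (+0.00747) = 0.70183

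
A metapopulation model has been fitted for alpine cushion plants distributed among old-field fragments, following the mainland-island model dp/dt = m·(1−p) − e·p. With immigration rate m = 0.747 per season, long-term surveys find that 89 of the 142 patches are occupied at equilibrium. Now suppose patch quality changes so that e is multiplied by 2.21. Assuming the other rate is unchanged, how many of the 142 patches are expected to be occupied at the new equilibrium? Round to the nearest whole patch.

61

Observed p* = 89/142 = 0.62676.
Balance m(1−p*) = e·p* gives e = m(1−p*)/p* = 0.747×0.37324/0.62676 = 0.44484.
New p* = m/(m+e) = 0.74700/(0.74700+0.98310) = 0.43177.
Expected occupied = 142 × 0.43177 = 61.31 ≈ 61.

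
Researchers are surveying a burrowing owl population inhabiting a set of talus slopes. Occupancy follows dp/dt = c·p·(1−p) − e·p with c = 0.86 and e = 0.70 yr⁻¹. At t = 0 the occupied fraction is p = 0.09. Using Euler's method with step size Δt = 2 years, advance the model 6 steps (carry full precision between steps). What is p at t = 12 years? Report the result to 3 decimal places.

Update rule: p ← p + [c·p·(1−p) − e·p]·Δt with Δt = 2.
  1  |  dp/dt·Δt = +0.014868  |  p_1 = 0.104868
  2  |  dp/dt·Δt = +0.014642  |  p_2 = 0.119510
  3  |  dp/dt·Δt = +0.013677  |  p_3 = 0.133187
  4  |  dp/dt·Δt = +0.012109  |  p_4 = 0.145297
  5  |  dp/dt·Δt = +0.010184  |  p_5 = 0.155480
  6  |  dp/dt·Δt = +0.008174  |  p_6 = 0.163655

0.164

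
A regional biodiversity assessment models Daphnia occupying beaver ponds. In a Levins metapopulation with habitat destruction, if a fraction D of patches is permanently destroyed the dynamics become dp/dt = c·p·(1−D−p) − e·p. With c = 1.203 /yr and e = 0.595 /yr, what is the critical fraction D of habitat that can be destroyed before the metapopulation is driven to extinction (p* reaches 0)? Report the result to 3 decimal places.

The nontrivial equilibrium is p* = (1−D) − e/c; extinction occurs when this hits zero.
So D_crit = 1 − e/c = 1 − 0.595/1.203 = 1 − 0.4946 = 0.5054.
Note this equals the original equilibrium occupancy — the Levins extinction-debt result.

0.505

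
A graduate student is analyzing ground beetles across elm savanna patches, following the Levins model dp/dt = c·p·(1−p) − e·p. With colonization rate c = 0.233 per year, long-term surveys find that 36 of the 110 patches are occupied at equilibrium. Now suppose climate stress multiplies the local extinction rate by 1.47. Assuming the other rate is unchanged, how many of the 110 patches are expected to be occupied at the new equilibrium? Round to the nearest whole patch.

Observed p* = 36/110 = 0.32727.
Balance c(1−p*) = e gives e = 0.233×(1 − 0.32727) = 0.15675.
New p* = 1 − e/c = 1 − 0.23042/0.23300 = 0.01107.
Expected occupied = 110 × 0.01107 = 1.22 ≈ 1.

1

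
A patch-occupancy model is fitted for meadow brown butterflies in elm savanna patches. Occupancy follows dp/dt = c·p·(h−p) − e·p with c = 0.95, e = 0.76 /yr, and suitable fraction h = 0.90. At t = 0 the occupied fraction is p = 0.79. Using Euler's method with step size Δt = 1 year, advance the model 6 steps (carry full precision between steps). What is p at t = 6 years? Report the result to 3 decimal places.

Update rule: p ← p + [c·p·(h−p) − e·p]·Δt with Δt = 1.
  1  |  dp/dt·Δt = -0.517845  |  p_1 = 0.272155
  2  |  dp/dt·Δt = -0.044510  |  p_2 = 0.227645
  3  |  dp/dt·Δt = -0.027605  |  p_3 = 0.200040
  4  |  dp/dt·Δt = -0.019011  |  p_4 = 0.181029
  5  |  dp/dt·Δt = -0.013935  |  p_5 = 0.167094
  6  |  dp/dt·Δt = -0.010650  |  p_6 = 0.156443

0.156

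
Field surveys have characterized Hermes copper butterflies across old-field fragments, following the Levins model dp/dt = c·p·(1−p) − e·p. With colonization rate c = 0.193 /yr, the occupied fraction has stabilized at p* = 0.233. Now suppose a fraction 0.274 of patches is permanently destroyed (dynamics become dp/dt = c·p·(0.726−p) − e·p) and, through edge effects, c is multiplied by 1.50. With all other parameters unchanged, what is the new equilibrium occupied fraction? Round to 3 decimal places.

Balance c(1−p*) = e gives e = 0.193×(1 − 0.23300) = 0.14803.
New p* = 0.726 − e/c = 0.726 − 0.14803/0.28950 = 0.21467.

0.215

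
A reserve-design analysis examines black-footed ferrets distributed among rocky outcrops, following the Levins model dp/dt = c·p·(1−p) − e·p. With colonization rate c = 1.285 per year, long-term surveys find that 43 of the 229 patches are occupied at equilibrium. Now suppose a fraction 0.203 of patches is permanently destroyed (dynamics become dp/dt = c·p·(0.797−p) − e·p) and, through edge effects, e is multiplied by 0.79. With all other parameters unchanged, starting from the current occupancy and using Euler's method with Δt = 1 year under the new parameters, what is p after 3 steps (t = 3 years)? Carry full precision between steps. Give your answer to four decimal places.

0.1700

Observed p* = 43/229 = 0.18777.
Balance c(1−p*) = e gives e = 1.285×(1 − 0.18777) = 1.04371.
Starting from p₀ = 0.18777; update p ← p + (dp/dt)·Δt with the new parameters.
t = 1: p = 0.18777 + (-0.00783) = 0.17995
t = 2: p = 0.17995 + (-0.00569) = 0.17426
t = 3: p = 0.17426 + (-0.00424) = 0.17002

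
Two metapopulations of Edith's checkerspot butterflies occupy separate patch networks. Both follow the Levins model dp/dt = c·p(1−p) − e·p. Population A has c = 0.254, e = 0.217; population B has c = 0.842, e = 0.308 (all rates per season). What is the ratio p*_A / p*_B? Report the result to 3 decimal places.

A: p*_A = 1 − 0.217/0.254 = 0.1457.
B: p*_B = 1 − 0.308/0.842 = 0.6342.
p*_A / p*_B = 0.1457/0.6342 = 0.2297.

0.230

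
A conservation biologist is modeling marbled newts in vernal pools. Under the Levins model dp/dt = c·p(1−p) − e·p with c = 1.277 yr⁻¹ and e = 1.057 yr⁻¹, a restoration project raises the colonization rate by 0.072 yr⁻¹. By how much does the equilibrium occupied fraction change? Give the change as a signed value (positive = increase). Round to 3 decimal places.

0.044

Before: p* = 1 − 1.057/1.277 = 0.1723.
After the change, c = 1.349, e = 1.057, so p* = 1 − 1.057/1.349 = 0.2165.
Δp* = 0.2165 − 0.1723 = +0.0442.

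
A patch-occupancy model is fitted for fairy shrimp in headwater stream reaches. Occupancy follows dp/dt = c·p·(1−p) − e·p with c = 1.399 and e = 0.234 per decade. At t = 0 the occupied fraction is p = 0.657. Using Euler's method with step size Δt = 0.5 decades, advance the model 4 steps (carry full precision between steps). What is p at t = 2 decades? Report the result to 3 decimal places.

0.824

Update rule: p ← p + [c·p·(1−p) − e·p]·Δt with Δt = 0.5.
step 1: Δp = +0.08076, p = 0.73776
step 2: Δp = +0.04901, p = 0.78678
step 3: Δp = +0.02529, p = 0.81207
step 4: Δp = +0.01174, p = 0.82381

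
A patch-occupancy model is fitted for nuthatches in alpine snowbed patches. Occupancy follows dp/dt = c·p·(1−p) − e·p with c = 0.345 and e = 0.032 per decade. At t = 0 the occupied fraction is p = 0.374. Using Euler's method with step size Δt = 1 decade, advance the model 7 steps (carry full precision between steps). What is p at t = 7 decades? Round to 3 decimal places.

0.795

Update rule: p ← p + [c·p·(1−p) − e·p]·Δt with Δt = 1.
p: 0.37400 → 0.44280  (Δp = +0.06880)
p: 0.44280 → 0.51376  (Δp = +0.07095)
p: 0.51376 → 0.58350  (Δp = +0.06974)
p: 0.58350 → 0.64867  (Δp = +0.06517)
p: 0.64867 → 0.70654  (Δp = +0.05787)
p: 0.70654 → 0.75546  (Δp = +0.04892)
p: 0.75546 → 0.79502  (Δp = +0.03956)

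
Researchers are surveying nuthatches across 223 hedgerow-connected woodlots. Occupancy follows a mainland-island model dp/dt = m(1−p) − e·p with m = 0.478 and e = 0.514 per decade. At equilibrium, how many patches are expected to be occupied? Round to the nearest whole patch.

p* = m/(m+e) = 0.478/0.9920 = 0.4819.
Expected occupied patches = N × p* = 223 × 0.4819 = 107.45 ≈ 107.

107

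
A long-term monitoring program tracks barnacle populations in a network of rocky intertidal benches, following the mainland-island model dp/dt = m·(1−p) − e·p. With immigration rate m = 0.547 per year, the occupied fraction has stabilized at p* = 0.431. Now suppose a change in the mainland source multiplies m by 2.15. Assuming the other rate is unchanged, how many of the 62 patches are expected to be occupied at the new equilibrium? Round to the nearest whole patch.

38

Balance m(1−p*) = e·p* gives e = m(1−p*)/p* = 0.547×0.56900/0.43100 = 0.72214.
New p* = m/(m+e) = 1.17605/(1.17605+0.72214) = 0.61956.
Expected occupied = 62 × 0.61956 = 38.41 ≈ 38.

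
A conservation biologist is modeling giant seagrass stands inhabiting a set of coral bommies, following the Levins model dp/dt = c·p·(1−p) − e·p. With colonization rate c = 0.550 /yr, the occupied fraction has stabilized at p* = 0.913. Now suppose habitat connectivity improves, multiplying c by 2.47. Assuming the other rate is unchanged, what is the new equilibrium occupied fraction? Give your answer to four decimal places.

0.9648

Balance c(1−p*) = e gives e = 0.550×(1 − 0.91300) = 0.04785.
New p* = 1 − e/c = 1 − 0.04785/1.35850 = 0.96478.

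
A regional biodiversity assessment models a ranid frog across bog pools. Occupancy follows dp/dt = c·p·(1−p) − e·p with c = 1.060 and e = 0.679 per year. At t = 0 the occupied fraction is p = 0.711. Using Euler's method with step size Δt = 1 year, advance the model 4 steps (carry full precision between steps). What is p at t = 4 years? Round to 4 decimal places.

0.3748

Update rule: p ← p + [c·p·(1−p) − e·p]·Δt with Δt = 1.
t = 1: p = 0.71100 + (-0.26496) = 0.44604
t = 2: p = 0.44604 + (-0.04095) = 0.40509
t = 3: p = 0.40509 + (-0.01961) = 0.38549
t = 4: p = 0.38549 + (-0.01065) = 0.37484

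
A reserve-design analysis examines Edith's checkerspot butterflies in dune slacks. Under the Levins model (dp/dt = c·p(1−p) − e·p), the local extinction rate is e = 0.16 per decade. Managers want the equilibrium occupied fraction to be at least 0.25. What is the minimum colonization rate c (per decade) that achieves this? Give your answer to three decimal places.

0.213

p* = 1 − e/c ≥ 0.25 requires e/c ≤ 0.7500, i.e. c ≥ e/0.7500.
c_min = 0.16/0.7500 = 0.2133.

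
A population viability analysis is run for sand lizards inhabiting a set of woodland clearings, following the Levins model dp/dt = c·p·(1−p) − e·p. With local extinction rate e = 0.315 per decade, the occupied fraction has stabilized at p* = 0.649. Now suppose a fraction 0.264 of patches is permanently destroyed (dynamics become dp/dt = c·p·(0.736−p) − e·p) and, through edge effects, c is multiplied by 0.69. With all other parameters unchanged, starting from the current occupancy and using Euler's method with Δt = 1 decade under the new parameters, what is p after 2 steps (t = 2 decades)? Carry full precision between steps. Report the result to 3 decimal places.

0.405

Balance c(1−p*) = e gives c = e/(1 − 0.64900) = 0.315/0.35100 = 0.89744.
Starting from p₀ = 0.64900; update p ← p + (dp/dt)·Δt with the new parameters.
p: 0.64900 → 0.47953  (Δp = -0.16947)
p: 0.47953 → 0.40463  (Δp = -0.07490)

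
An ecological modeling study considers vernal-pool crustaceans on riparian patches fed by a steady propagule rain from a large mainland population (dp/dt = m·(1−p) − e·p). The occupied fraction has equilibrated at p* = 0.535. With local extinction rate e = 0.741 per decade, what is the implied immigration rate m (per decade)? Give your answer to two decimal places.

0.85

At equilibrium m(1−p*) = e·p*, so m = e·p*/(1−p*).
m = 0.741 × 0.535 / 0.4650 = 0.3964/0.4650 = 0.8525.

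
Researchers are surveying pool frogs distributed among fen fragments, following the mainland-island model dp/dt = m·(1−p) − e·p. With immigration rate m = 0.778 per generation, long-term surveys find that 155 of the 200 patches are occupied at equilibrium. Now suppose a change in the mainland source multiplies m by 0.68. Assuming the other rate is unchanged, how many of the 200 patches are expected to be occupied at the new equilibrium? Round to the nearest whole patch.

140

Observed p* = 155/200 = 0.77500.
Balance m(1−p*) = e·p* gives e = m(1−p*)/p* = 0.778×0.22500/0.77500 = 0.22587.
New p* = m/(m+e) = 0.52904/(0.52904+0.22587) = 0.70080.
Expected occupied = 200 × 0.70080 = 140.16 ≈ 140.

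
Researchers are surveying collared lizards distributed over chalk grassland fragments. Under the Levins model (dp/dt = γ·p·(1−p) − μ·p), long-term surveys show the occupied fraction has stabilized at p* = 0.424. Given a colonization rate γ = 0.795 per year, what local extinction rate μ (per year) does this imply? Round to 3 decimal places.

0.458

At equilibrium γ(1−p*) = μ.
μ = 0.795 × (1 − 0.424) = 0.795 × 0.5760 = 0.4579.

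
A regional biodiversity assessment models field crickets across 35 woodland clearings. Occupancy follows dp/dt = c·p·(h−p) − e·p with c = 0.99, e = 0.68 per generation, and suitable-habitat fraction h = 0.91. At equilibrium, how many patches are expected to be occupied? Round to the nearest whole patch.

p* = h − e/c = 0.91 − 0.6869 = 0.2231.
Expected occupied patches = N × p* = 35 × 0.2231 = 7.81 ≈ 8.

8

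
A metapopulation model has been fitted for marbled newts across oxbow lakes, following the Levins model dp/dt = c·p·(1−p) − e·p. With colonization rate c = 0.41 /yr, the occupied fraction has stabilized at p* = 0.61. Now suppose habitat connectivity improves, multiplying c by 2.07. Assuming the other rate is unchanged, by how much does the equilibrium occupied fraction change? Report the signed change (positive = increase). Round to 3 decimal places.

0.202

Balance c(1−p*) = e gives e = 0.41×(1 − 0.61000) = 0.15990.
New p* = 1 − e/c = 1 − 0.15990/0.84870 = 0.81159.
Δp* = 0.81159 − 0.61000 = +0.20159.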